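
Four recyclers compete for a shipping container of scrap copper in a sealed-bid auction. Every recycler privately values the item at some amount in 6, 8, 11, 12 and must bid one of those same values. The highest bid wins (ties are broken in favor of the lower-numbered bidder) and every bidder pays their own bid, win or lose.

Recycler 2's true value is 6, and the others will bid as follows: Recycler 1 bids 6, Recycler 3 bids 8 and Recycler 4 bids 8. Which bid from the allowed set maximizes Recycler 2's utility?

Bid 6: loses but pays 6, utility -6.
Bid 8: wins, pays 8, utility 6 - 8 = -2.
Bid 11: wins, pays 11, utility 6 - 11 = -5.
Bid 12: wins, pays 12, utility 6 - 12 = -6.
The best choice is 8 with utility -2.

8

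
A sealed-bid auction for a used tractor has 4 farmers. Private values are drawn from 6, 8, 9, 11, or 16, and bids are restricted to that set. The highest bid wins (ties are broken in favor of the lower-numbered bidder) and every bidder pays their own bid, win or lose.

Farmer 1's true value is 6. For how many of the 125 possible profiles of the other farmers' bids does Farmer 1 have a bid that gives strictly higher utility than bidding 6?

63

Others bid (6, 6, 8): truth gives -6; bid 8 gives -2 > -6. Violating.
Others bid (6, 6, 9): truth gives -6; bid 9 gives -3 > -6. Violating.
Others bid (6, 6, 11): truth gives -6; bid 11 gives -5 > -6. Violating.
Others bid (6, 8, 6): truth gives -6; bid 8 gives -2 > -6. Violating.
Others bid (6, 6, 6): truth gives 0; no alternative beats it.
Others bid (6, 6, 16): truth gives -6; no alternative beats it.
(Checking all 125 profiles: 63 have a profitable deviation, 62 do not.)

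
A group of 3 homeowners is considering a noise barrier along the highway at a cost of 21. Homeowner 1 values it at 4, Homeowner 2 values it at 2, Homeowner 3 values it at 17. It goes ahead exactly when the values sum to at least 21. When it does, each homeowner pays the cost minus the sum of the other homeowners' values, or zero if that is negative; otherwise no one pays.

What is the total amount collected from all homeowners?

Total value 23 ≥ cost 21, so it is built.
Homeowner 1: others sum to 19; max(0, 21 - 19) = 2.
Homeowner 2: others sum to 21; max(0, 21 - 21) = 0.
Homeowner 3: others sum to 6; max(0, 21 - 6) = 15.
Total collected = 2 + 0 + 15 = 17.

17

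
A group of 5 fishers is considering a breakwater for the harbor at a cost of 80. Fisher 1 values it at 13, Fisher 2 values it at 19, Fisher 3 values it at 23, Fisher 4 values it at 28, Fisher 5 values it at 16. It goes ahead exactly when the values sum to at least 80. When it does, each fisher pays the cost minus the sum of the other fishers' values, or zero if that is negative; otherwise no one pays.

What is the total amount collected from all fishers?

Total value 99 ≥ cost 80, so it is built.
Fisher 1: others sum to 86; max(0, 80 - 86) = 0.
Fisher 2: others sum to 80; max(0, 80 - 80) = 0.
Fisher 3: others sum to 76; max(0, 80 - 76) = 4.
Fisher 4: others sum to 71; max(0, 80 - 71) = 9.
Fisher 5: others sum to 83; max(0, 80 - 83) = 0.
Total collected = 0 + 0 + 4 + 9 + 0 = 13.

13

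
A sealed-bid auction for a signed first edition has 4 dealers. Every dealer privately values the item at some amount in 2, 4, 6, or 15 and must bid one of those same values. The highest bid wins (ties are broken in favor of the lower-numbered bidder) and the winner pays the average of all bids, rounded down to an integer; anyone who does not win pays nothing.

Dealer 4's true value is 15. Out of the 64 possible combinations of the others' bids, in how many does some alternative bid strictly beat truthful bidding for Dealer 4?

8

Others bid (2, 2, 2): truth gives 10; bid 4 gives 13 > 10. Violating.
Others bid (2, 2, 4): truth gives 10; bid 6 gives 12 > 10. Violating.
Others bid (2, 4, 2): truth gives 10; bid 6 gives 12 > 10. Violating.
Others bid (2, 4, 4): truth gives 9; bid 6 gives 11 > 9. Violating.
Others bid (2, 2, 6): truth gives 9; no alternative beats it.
Others bid (2, 2, 15): truth gives 0; no alternative beats it.
(Checking all 64 profiles: 8 have a profitable deviation, 56 do not.)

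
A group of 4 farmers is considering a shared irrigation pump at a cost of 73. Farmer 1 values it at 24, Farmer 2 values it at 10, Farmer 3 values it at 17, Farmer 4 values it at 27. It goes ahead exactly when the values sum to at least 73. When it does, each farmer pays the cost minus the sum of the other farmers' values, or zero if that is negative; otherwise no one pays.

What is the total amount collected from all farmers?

Total value 78 ≥ cost 73, so it is built.
Farmer 1: others sum to 54; max(0, 73 - 54) = 19.
Farmer 2: others sum to 68; max(0, 73 - 68) = 5.
Farmer 3: others sum to 61; max(0, 73 - 61) = 12.
Farmer 4: others sum to 51; max(0, 73 - 51) = 22.
Total collected = 19 + 5 + 12 + 22 = 58.

58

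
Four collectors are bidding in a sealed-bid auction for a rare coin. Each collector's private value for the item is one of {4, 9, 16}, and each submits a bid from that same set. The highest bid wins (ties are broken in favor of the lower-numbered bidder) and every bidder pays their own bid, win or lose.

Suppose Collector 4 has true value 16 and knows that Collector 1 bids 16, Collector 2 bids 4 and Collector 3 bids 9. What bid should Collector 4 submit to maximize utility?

Bid 4: loses but pays 4, utility -4.
Bid 9: loses but pays 9, utility -9.
Bid 16: loses but pays 16, utility -16.
The best choice is 4 with utility -4.

4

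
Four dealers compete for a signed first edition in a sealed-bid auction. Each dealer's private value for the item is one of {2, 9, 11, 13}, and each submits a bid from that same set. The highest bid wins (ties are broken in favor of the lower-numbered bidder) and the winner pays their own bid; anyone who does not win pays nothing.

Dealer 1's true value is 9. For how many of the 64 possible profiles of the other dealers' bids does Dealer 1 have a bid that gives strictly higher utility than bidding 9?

1

Others bid (2, 2, 2): truth gives 0; bid 2 gives 7 > 0. Violating.
Others bid (2, 2, 9): truth gives 0; no alternative beats it.
Others bid (2, 2, 11): truth gives 0; no alternative beats it.
(Checking all 64 profiles: 1 has a profitable deviation, 63 do not.)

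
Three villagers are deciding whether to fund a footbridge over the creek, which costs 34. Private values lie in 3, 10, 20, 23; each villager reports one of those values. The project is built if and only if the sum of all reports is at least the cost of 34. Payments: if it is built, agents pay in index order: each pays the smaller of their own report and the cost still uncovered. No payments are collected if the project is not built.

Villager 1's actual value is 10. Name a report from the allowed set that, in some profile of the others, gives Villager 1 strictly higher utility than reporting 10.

Suppose Villager 2 reports 10 and Villager 3 reports 23.
Report 10: project built, pays 10, utility 10 - 10 = 0.
Report 3: project built, pays 3, utility 10 - 3 = 7.
So reporting 3 beats truth here (7 > 0).

3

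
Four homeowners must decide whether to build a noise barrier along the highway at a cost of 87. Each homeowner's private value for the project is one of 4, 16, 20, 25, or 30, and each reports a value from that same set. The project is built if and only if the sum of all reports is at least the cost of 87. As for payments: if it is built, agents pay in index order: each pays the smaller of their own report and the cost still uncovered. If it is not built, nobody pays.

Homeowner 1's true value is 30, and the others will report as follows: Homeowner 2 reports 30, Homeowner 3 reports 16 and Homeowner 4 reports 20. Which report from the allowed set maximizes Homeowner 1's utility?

Report 4: project not built, utility 0.
Report 16: project not built, utility 0.
Report 20: project not built, utility 0.
Report 25: project built, pays 25, utility 30 - 25 = 5.
Report 30: project built, pays 30, utility 30 - 30 = 0.
The best choice is 25 with utility 5.

25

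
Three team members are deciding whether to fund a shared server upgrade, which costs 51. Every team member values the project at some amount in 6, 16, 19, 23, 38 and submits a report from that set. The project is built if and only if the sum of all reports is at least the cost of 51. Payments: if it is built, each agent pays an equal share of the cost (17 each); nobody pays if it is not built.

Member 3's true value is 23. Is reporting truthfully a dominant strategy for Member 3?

Consider the case where Member 1 reports 6 and Member 2 reports 16.
Truthful report 23: project not built, utility 0.
Report 38 instead: project built, pays 17, utility 23 - 17 = 6.
Since 6 > 0, reporting 38 is strictly better here, so truthful reporting is not dominant.

No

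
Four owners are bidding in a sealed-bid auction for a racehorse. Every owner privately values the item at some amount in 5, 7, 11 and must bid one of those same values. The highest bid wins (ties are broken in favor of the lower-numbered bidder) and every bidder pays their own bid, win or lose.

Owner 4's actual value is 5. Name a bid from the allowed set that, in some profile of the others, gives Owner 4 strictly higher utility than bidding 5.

Suppose Owner 1 bids 5, Owner 2 bids 5 and Owner 3 bids 5.
Bid 5: loses but pays 5, utility -5.
Bid 7: wins, pays 7, utility 5 - 7 = -2.
So bidding 7 beats truth here (-2 > -5).

7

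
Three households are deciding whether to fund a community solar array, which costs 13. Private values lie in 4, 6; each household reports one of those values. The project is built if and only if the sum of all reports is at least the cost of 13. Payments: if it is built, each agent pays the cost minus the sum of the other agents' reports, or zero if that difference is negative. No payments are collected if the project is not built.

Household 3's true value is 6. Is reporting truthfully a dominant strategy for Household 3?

Yes

Check each profile of the others' reports and compare truth against every alternative report.
Others report (4, 4): truth gives 1, best alternative gives 0.
Others report (6, 6): truth gives 5, best alternative gives 5.
Others report (4, 6): truth gives 3, best alternative gives 3.
Others report (6, 4): truth gives 3, best alternative gives 3.
In every case the truthful report is at least as good as any alternative, so it is a dominant strategy.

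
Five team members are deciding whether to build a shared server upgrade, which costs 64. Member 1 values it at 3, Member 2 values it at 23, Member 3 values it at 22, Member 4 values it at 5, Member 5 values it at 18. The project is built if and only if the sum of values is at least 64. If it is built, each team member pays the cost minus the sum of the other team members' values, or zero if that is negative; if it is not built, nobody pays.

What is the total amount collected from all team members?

Total value 71 ≥ cost 64, so it is built.
Member 1: others sum to 68; max(0, 64 - 68) = 0.
Member 2: others sum to 48; max(0, 64 - 48) = 16.
Member 3: others sum to 49; max(0, 64 - 49) = 15.
Member 4: others sum to 66; max(0, 64 - 66) = 0.
Member 5: others sum to 53; max(0, 64 - 53) = 11.
Total collected = 0 + 16 + 15 + 0 + 11 = 42.

42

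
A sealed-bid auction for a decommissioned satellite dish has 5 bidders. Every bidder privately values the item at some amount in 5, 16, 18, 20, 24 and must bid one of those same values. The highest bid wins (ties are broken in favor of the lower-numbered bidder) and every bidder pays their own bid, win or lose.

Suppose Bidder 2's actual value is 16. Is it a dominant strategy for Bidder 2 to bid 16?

Consider the case where Bidder 1 bids 5, Bidder 3 bids 5, Bidder 4 bids 5 and Bidder 5 bids 18.
Truthful bid 16: loses but pays 16, utility -16.
Bid 5 instead: loses but pays 5, utility -5.
Since -5 > -16, bidding 5 is strictly better here, so truthful bidding is not dominant.

No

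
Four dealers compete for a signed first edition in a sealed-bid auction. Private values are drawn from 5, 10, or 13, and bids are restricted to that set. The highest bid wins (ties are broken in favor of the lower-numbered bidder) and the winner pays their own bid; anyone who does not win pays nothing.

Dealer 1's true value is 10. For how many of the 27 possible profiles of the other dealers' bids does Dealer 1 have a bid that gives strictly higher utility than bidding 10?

1

Others bid (5, 5, 5): truth gives 0; bid 5 gives 5 > 0. Violating.
Others bid (5, 5, 10): truth gives 0; no alternative beats it.
Others bid (5, 5, 13): truth gives 0; no alternative beats it.
(Checking all 27 profiles: 1 has a profitable deviation, 26 do not.)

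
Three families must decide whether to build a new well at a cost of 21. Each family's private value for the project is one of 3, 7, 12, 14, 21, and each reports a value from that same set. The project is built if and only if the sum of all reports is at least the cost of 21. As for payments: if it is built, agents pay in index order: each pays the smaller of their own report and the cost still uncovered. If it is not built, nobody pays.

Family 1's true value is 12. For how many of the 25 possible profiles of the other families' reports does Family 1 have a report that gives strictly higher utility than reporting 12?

Others report (3, 12): truth gives 0; report 7 gives 5 > 0. Violating.
Others report (3, 14): truth gives 0; report 7 gives 5 > 0. Violating.
Others report (3, 21): truth gives 0; report 3 gives 9 > 0. Violating.
Others report (7, 7): truth gives 0; report 7 gives 5 > 0. Violating.
Others report (3, 3): truth gives 0; no alternative beats it.
Others report (3, 7): truth gives 0; no alternative beats it.
(Checking all 25 profiles: 22 have a profitable deviation, 3 do not.)

22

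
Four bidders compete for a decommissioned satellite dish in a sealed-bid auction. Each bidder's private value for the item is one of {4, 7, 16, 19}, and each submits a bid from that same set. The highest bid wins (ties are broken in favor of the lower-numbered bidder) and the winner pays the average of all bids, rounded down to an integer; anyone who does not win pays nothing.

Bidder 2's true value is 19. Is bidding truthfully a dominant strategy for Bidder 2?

No

Consider the case where Bidder 1 bids 4, Bidder 3 bids 4 and Bidder 4 bids 4.
Truthful bid 19: wins, pays 7, utility 19 - 7 = 12.
Bid 7 instead: wins, pays 4, utility 19 - 4 = 15.
Since 15 > 12, bidding 7 is strictly better here, so truthful bidding is not dominant.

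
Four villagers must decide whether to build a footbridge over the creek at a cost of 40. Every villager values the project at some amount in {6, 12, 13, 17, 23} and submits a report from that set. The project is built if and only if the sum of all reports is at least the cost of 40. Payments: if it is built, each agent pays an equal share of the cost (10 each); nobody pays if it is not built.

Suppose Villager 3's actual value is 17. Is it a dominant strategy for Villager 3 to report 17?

No

Consider the case where Villager 1 reports 6, Villager 2 reports 6 and Villager 4 reports 6.
Truthful report 17: project not built, utility 0.
Report 23 instead: project built, pays 10, utility 17 - 10 = 7.
Since 7 > 0, reporting 23 is strictly better here, so truthful reporting is not dominant.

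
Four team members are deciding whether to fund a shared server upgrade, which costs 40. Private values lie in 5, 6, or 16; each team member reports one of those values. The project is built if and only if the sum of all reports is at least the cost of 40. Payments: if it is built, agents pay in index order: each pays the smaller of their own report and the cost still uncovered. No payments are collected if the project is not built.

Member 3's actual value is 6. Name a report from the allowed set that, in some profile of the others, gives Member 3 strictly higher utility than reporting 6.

Suppose Member 1 reports 5, Member 2 reports 16 and Member 4 reports 16.
Report 6: project built, pays 6, utility 6 - 6 = 0.
Report 5: project built, pays 5, utility 6 - 5 = 1.
So reporting 5 beats truth here (1 > 0).

5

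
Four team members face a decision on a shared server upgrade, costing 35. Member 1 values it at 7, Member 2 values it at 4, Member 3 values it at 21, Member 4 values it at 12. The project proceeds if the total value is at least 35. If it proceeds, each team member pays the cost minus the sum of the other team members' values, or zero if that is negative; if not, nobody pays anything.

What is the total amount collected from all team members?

Total value 44 ≥ cost 35, so it is built.
Member 1: others sum to 37; max(0, 35 - 37) = 0.
Member 2: others sum to 40; max(0, 35 - 40) = 0.
Member 3: others sum to 23; max(0, 35 - 23) = 12.
Member 4: others sum to 32; max(0, 35 - 32) = 3.
Total collected = 0 + 0 + 12 + 3 = 15.

15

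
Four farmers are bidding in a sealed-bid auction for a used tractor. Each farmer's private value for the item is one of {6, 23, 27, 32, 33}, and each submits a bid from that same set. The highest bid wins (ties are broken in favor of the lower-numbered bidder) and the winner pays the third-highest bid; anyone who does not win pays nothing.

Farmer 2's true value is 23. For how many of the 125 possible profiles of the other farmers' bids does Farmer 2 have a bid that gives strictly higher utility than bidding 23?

9

Others bid (6, 6, 27): truth gives 0; bid 27 gives 17 > 0. Violating.
Others bid (6, 6, 32): truth gives 0; bid 32 gives 17 > 0. Violating.
Others bid (6, 6, 33): truth gives 0; bid 33 gives 17 > 0. Violating.
Others bid (6, 27, 6): truth gives 0; bid 27 gives 17 > 0. Violating.
Others bid (6, 6, 6): truth gives 17; no alternative beats it.
Others bid (6, 6, 23): truth gives 17; no alternative beats it.
(Checking all 125 profiles: 9 have a profitable deviation, 116 do not.)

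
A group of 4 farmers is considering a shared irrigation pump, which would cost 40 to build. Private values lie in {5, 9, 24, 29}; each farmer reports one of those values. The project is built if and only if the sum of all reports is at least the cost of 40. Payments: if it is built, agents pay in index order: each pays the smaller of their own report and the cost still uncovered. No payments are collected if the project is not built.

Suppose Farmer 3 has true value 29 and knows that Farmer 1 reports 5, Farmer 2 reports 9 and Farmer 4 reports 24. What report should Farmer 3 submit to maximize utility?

Report 5: project built, pays 5, utility 29 - 5 = 24.
Report 9: project built, pays 9, utility 29 - 9 = 20.
Report 24: project built, pays 24, utility 29 - 24 = 5.
Report 29: project built, pays 26, utility 29 - 26 = 3.
The best choice is 5 with utility 24.

5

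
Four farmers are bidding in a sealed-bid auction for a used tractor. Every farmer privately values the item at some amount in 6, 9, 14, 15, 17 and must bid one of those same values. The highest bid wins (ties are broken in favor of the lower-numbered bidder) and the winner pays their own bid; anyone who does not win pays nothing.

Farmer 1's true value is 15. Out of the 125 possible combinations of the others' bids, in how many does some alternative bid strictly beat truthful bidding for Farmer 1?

Others bid (6, 6, 6): truth gives 0; bid 6 gives 9 > 0. Violating.
Others bid (6, 6, 9): truth gives 0; bid 9 gives 6 > 0. Violating.
Others bid (6, 6, 14): truth gives 0; bid 14 gives 1 > 0. Violating.
Others bid (6, 9, 6): truth gives 0; bid 9 gives 6 > 0. Violating.
Others bid (6, 6, 15): truth gives 0; no alternative beats it.
Others bid (6, 6, 17): truth gives 0; no alternative beats it.
(Checking all 125 profiles: 27 have a profitable deviation, 98 do not.)

27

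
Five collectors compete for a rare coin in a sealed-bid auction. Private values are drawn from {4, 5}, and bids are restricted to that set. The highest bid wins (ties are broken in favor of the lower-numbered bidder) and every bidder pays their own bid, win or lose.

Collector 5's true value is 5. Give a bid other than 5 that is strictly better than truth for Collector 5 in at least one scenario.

Suppose Collector 1 bids 4, Collector 2 bids 4, Collector 3 bids 4 and Collector 4 bids 5.
Bid 5: loses but pays 5, utility -5.
Bid 4: loses but pays 4, utility -4.
So bidding 4 beats truth here (-4 > -5).

4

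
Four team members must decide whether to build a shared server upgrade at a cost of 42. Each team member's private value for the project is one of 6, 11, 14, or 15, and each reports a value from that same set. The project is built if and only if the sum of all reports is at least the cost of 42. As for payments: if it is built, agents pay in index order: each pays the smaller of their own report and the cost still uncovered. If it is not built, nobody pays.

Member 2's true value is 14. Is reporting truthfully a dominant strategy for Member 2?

Consider the case where Member 1 reports 6, Member 3 reports 11 and Member 4 reports 14.
Truthful report 14: project built, pays 14, utility 14 - 14 = 0.
Report 11 instead: project built, pays 11, utility 14 - 11 = 3.
Since 3 > 0, reporting 11 is strictly better here, so truthful reporting is not dominant.

No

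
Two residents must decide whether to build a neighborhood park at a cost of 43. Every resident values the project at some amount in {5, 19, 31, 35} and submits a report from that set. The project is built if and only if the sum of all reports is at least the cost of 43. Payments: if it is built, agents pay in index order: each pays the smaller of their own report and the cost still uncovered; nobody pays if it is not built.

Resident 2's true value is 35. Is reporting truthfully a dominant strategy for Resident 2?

Check each profile of the others' reports and compare truth against every alternative report.
Others report (35): truth gives 27, best alternative gives 27.
Others report (31): truth gives 23, best alternative gives 23.
Others report (19): truth gives 11, best alternative gives 11.
Others report (5): truth gives 0, best alternative gives 0.
In every case the truthful report is at least as good as any alternative, so it is a dominant strategy.

Yes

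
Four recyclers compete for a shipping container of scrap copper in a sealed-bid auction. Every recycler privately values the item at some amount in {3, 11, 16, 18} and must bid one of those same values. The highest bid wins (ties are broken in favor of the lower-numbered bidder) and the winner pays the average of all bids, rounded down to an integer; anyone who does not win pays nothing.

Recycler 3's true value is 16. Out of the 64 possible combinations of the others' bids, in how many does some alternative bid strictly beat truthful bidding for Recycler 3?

Others bid (3, 3, 3): truth gives 10; bid 11 gives 11 > 10. Violating.
Others bid (3, 3, 11): truth gives 8; bid 11 gives 9 > 8. Violating.
Others bid (3, 3, 18): truth gives 0; bid 18 gives 6 > 0. Violating.
Others bid (3, 11, 18): truth gives 0; bid 18 gives 4 > 0. Violating.
Others bid (3, 3, 16): truth gives 7; no alternative beats it.
Others bid (3, 11, 3): truth gives 8; no alternative beats it.
(Checking all 64 profiles: 24 have a profitable deviation, 40 do not.)

24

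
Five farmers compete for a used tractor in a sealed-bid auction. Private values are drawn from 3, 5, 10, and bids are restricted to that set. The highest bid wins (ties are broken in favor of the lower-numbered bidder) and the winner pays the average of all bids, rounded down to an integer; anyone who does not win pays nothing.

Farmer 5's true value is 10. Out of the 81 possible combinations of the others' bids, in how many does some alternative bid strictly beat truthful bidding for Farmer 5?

Others bid (3, 3, 3, 3): truth gives 6; bid 5 gives 7 > 6. Violating.
Others bid (3, 3, 3, 5): truth gives 6; no alternative beats it.
Others bid (3, 3, 3, 10): truth gives 0; no alternative beats it.
(Checking all 81 profiles: 1 has a profitable deviation, 80 do not.)

1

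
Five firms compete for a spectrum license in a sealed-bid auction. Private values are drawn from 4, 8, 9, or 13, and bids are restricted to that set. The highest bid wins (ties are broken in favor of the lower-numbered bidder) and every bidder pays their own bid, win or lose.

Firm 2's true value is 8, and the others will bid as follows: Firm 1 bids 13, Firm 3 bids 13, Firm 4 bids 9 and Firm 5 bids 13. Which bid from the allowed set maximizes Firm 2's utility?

Bid 4: loses but pays 4, utility -4.
Bid 8: loses but pays 8, utility -8.
Bid 9: loses but pays 9, utility -9.
Bid 13: loses but pays 13, utility -13.
The best choice is 4 with utility -4.

4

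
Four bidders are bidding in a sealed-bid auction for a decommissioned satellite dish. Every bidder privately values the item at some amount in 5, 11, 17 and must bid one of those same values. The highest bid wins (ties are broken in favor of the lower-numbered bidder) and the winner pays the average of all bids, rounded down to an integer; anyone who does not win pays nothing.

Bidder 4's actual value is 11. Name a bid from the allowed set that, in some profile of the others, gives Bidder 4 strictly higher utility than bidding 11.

17

Suppose Bidder 1 bids 5, Bidder 2 bids 5 and Bidder 3 bids 11.
Bid 11: loses, pays 0, utility 0.
Bid 17: wins, pays 9, utility 11 - 9 = 2.
So bidding 17 beats truth here (2 > 0).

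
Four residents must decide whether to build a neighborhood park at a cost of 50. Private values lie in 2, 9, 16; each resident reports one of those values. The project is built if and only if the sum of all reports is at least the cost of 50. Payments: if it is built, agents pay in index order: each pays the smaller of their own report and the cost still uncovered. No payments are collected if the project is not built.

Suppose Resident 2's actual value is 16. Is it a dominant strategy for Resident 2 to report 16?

No

Consider the case where Resident 1 reports 9, Resident 3 reports 16 and Resident 4 reports 16.
Truthful report 16: project built, pays 16, utility 16 - 16 = 0.
Report 9 instead: project built, pays 9, utility 16 - 9 = 7.
Since 7 > 0, reporting 9 is strictly better here, so truthful reporting is not dominant.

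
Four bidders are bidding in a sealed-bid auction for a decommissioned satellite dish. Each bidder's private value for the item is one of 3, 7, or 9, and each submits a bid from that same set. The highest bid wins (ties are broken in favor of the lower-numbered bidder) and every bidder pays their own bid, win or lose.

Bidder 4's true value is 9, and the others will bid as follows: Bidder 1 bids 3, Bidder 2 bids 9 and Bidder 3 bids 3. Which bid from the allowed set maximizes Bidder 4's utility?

3

Bid 3: loses but pays 3, utility -3.
Bid 7: loses but pays 7, utility -7.
Bid 9: loses but pays 9, utility -9.
The best choice is 3 with utility -3.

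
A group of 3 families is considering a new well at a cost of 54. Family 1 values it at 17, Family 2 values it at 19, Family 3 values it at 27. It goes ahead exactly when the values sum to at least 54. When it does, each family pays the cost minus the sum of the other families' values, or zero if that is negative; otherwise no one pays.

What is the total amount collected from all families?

Total value 63 ≥ cost 54, so it is built.
Family 1: others sum to 46; max(0, 54 - 46) = 8.
Family 2: others sum to 44; max(0, 54 - 44) = 10.
Family 3: others sum to 36; max(0, 54 - 36) = 18.
Total collected = 8 + 10 + 18 = 36.

36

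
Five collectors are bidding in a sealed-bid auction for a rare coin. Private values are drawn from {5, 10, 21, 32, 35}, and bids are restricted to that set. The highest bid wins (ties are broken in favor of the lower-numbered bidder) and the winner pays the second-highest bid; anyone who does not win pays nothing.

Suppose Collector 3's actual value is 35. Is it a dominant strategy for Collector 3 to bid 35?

Check each profile of the others' bids and compare truth against every alternative bid.
Others bid (5, 32, 5, 5): truth gives 3, best alternative gives 0.
Others bid (5, 32, 5, 10): truth gives 3, best alternative gives 0.
Others bid (5, 32, 5, 21): truth gives 3, best alternative gives 0.
Others bid (5, 32, 5, 32): truth gives 3, best alternative gives 0.
Others bid (5, 32, 10, 5): truth gives 3, best alternative gives 0.
Others bid (5, 32, 10, 10): truth gives 3, best alternative gives 0.
(Remaining 619 profiles checked similarly; truth is weakly best in each.)
In every case the truthful bid is at least as good as any alternative, so it is a dominant strategy.

Yes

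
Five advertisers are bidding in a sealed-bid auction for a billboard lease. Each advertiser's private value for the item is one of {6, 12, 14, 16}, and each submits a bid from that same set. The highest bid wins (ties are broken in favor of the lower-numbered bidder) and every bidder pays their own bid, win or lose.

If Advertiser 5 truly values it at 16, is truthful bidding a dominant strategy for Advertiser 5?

Consider the case where Advertiser 1 bids 6, Advertiser 2 bids 6, Advertiser 3 bids 6 and Advertiser 4 bids 6.
Truthful bid 16: wins, pays 16, utility 16 - 16 = 0.
Bid 12 instead: wins, pays 12, utility 16 - 12 = 4.
Since 4 > 0, bidding 12 is strictly better here, so truthful bidding is not dominant.

No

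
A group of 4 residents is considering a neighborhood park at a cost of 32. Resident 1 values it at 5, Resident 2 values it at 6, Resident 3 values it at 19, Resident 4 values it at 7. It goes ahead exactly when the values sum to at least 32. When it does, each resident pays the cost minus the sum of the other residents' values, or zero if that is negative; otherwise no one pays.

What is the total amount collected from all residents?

17

Total value 37 ≥ cost 32, so it is built.
Resident 1: others sum to 32; max(0, 32 - 32) = 0.
Resident 2: others sum to 31; max(0, 32 - 31) = 1.
Resident 3: others sum to 18; max(0, 32 - 18) = 14.
Resident 4: others sum to 30; max(0, 32 - 30) = 2.
Total collected = 0 + 1 + 14 + 2 = 17.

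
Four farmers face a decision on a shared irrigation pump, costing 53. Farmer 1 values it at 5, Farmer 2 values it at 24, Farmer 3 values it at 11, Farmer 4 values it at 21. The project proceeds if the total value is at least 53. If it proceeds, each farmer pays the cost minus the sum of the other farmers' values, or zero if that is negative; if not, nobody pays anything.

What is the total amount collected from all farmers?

32

Total value 61 ≥ cost 53, so it is built.
Farmer 1: others sum to 56; max(0, 53 - 56) = 0.
Farmer 2: others sum to 37; max(0, 53 - 37) = 16.
Farmer 3: others sum to 50; max(0, 53 - 50) = 3.
Farmer 4: others sum to 40; max(0, 53 - 40) = 13.
Total collected = 0 + 16 + 3 + 13 = 32.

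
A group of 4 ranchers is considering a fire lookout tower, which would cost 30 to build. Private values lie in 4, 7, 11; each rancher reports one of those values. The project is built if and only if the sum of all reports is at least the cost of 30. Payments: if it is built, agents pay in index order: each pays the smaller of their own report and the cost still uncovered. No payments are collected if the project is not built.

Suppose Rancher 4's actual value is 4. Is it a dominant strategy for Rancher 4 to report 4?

Check each profile of the others' reports and compare truth against every alternative report.
Others report (7, 7, 11): truth gives 0, best alternative gives -1.
Others report (7, 11, 7): truth gives 0, best alternative gives -1.
Others report (11, 7, 7): truth gives 0, best alternative gives -1.
Others report (11, 11, 11): truth gives 4, best alternative gives 4.
Others report (7, 11, 11): truth gives 3, best alternative gives 3.
Others report (11, 7, 11): truth gives 3, best alternative gives 3.
(Remaining 21 profiles checked similarly; truth is weakly best in each.)
In every case the truthful report is at least as good as any alternative, so it is a dominant strategy.

Yes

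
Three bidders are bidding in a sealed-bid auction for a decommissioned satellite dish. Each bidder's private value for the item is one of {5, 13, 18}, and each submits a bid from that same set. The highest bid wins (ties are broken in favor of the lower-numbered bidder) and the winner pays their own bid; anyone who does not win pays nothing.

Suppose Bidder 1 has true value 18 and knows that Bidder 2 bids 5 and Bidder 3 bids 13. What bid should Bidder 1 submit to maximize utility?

Bid 5: loses, pays 0, utility 0.
Bid 13: wins, pays 13, utility 18 - 13 = 5.
Bid 18: wins, pays 18, utility 18 - 18 = 0.
The best choice is 13 with utility 5.

13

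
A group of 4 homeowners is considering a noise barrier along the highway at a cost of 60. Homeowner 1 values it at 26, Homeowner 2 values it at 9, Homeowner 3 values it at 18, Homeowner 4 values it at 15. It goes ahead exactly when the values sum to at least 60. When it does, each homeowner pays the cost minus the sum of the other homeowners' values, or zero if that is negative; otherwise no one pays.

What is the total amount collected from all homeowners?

Total value 68 ≥ cost 60, so it is built.
Homeowner 1: others sum to 42; max(0, 60 - 42) = 18.
Homeowner 2: others sum to 59; max(0, 60 - 59) = 1.
Homeowner 3: others sum to 50; max(0, 60 - 50) = 10.
Homeowner 4: others sum to 53; max(0, 60 - 53) = 7.
Total collected = 18 + 1 + 10 + 7 = 36.

36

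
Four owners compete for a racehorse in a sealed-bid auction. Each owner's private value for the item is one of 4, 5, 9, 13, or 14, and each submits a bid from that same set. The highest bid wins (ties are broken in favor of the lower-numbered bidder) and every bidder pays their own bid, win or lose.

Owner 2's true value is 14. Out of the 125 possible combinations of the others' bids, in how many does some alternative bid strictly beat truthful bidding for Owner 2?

Others bid (4, 4, 4): truth gives 0; bid 5 gives 9 > 0. Violating.
Others bid (4, 4, 5): truth gives 0; bid 5 gives 9 > 0. Violating.
Others bid (4, 4, 9): truth gives 0; bid 9 gives 5 > 0. Violating.
Others bid (4, 4, 13): truth gives 0; bid 13 gives 1 > 0. Violating.
Others bid (4, 4, 14): truth gives 0; no alternative beats it.
Others bid (4, 5, 14): truth gives 0; no alternative beats it.
(Checking all 125 profiles: 73 have a profitable deviation, 52 do not.)

73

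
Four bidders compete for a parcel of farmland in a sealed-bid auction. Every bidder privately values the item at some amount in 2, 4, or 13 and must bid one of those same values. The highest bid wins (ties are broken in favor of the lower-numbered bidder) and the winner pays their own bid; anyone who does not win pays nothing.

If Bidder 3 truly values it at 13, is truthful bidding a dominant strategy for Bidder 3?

Consider the case where Bidder 1 bids 2, Bidder 2 bids 2 and Bidder 4 bids 2.
Truthful bid 13: wins, pays 13, utility 13 - 13 = 0.
Bid 4 instead: wins, pays 4, utility 13 - 4 = 9.
Since 9 > 0, bidding 4 is strictly better here, so truthful bidding is not dominant.

No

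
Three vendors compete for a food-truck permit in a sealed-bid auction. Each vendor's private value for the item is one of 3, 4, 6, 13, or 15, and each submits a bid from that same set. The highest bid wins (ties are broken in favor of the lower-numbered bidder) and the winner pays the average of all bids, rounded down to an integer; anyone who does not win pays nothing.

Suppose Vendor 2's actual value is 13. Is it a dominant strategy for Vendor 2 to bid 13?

Consider the case where Vendor 1 bids 3 and Vendor 3 bids 3.
Truthful bid 13: wins, pays 6, utility 13 - 6 = 7.
Bid 4 instead: wins, pays 3, utility 13 - 3 = 10.
Since 10 > 7, bidding 4 is strictly better here, so truthful bidding is not dominant.

No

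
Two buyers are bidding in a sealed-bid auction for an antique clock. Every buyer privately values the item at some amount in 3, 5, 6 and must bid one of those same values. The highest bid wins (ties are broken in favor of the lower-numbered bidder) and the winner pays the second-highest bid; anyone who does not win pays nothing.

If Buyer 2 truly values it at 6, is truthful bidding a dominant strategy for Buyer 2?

Check each profile of the others' bids and compare truth against every alternative bid.
Others bid (5): truth gives 1, best alternative gives 0.
Others bid (3): truth gives 3, best alternative gives 3.
Others bid (6): truth gives 0, best alternative gives 0.
In every case the truthful bid is at least as good as any alternative, so it is a dominant strategy.

Yes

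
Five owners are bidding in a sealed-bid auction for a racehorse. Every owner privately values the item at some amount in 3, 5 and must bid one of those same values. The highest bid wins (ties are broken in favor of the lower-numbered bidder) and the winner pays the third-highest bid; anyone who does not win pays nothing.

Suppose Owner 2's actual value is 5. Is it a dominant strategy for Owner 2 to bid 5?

Check each profile of the others' bids and compare truth against every alternative bid.
Others bid (3, 3, 3, 3): truth gives 2, best alternative gives 0.
Others bid (3, 3, 3, 5): truth gives 2, best alternative gives 0.
Others bid (3, 3, 5, 3): truth gives 2, best alternative gives 0.
Others bid (3, 5, 3, 3): truth gives 2, best alternative gives 0.
Others bid (3, 3, 5, 5): truth gives 0, best alternative gives 0.
Others bid (3, 5, 3, 5): truth gives 0, best alternative gives 0.
(Remaining 10 profiles checked similarly; truth is weakly best in each.)
In every case the truthful bid is at least as good as any alternative, so it is a dominant strategy.

Yes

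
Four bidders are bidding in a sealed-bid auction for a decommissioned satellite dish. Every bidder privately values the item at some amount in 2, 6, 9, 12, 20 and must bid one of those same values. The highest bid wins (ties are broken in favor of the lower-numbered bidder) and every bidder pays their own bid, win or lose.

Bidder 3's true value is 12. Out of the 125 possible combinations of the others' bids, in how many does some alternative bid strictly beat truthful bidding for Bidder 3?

101

Others bid (2, 2, 2): truth gives 0; bid 6 gives 6 > 0. Violating.
Others bid (2, 2, 6): truth gives 0; bid 6 gives 6 > 0. Violating.
Others bid (2, 2, 9): truth gives 0; bid 9 gives 3 > 0. Violating.
Others bid (2, 2, 20): truth gives -12; bid 2 gives -2 > -12. Violating.
Others bid (2, 2, 12): truth gives 0; no alternative beats it.
Others bid (2, 6, 12): truth gives 0; no alternative beats it.
(Checking all 125 profiles: 101 have a profitable deviation, 24 do not.)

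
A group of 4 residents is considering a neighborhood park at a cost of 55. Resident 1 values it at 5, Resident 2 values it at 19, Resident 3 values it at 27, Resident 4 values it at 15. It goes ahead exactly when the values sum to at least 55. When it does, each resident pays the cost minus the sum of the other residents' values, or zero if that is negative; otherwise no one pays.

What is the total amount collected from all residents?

Total value 66 ≥ cost 55, so it is built.
Resident 1: others sum to 61; max(0, 55 - 61) = 0.
Resident 2: others sum to 47; max(0, 55 - 47) = 8.
Resident 3: others sum to 39; max(0, 55 - 39) = 16.
Resident 4: others sum to 51; max(0, 55 - 51) = 4.
Total collected = 0 + 8 + 16 + 4 = 28.

28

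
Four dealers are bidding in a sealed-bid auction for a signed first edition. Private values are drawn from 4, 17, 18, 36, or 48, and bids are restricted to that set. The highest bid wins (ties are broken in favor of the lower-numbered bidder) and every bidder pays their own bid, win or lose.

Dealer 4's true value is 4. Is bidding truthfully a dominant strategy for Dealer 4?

Yes

Check each profile of the others' bids and compare truth against every alternative bid.
Others bid (4, 4, 18): truth gives -4, best alternative gives -17.
Others bid (4, 4, 36): truth gives -4, best alternative gives -17.
Others bid (4, 4, 48): truth gives -4, best alternative gives -17.
Others bid (4, 17, 18): truth gives -4, best alternative gives -17.
Others bid (4, 17, 36): truth gives -4, best alternative gives -17.
Others bid (4, 17, 48): truth gives -4, best alternative gives -17.
(Remaining 119 profiles checked similarly; truth is weakly best in each.)
In every case the truthful bid is at least as good as any alternative, so it is a dominant strategy.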